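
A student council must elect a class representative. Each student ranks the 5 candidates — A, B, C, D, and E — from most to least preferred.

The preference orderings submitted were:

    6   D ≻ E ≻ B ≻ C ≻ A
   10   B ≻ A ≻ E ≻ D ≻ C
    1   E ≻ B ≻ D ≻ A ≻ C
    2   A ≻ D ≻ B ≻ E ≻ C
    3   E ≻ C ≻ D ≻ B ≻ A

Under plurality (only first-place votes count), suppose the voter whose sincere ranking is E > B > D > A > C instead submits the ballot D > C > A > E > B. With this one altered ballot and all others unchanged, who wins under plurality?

B

First-place totals with the altered ballot: A 2, B 10, C 0, D 7, E 3.
The winner is unchanged: still B.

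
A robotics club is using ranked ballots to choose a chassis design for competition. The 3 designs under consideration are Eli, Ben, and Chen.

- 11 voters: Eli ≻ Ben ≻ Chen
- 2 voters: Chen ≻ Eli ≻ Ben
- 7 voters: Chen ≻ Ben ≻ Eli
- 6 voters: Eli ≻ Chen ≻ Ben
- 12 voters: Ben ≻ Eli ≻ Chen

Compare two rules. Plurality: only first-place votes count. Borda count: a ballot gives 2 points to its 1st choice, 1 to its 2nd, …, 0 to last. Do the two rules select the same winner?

Yes

Plurality first-place counts: Eli 17, Ben 12, Chen 9 → Eli.
Borda totals: Eli 48, Ben 42, Chen 24 → Eli.
The two rules agree on Eli.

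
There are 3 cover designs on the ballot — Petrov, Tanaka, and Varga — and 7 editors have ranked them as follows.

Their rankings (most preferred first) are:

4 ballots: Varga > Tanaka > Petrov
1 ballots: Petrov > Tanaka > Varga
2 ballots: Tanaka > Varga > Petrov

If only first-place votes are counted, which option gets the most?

Varga

First-place vote totals:
  Petrov: 1
  Tanaka: 2
  Varga: 4
Varga has the most first-place votes.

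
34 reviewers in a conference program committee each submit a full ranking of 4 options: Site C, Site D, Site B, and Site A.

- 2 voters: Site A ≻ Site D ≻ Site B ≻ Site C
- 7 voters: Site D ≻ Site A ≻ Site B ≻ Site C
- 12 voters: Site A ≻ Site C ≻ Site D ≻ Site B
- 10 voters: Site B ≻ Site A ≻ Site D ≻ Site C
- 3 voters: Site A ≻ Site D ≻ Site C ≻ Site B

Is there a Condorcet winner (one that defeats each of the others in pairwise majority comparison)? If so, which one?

Head-to-head results (34 voters total):
Site C vs Site D: Site D wins 22–12.
Site C vs Site B: Site B wins 19–15.
Site C vs Site A: Site A wins 34–0.
Site D vs Site B: Site D wins 24–10.
Site D vs Site A: Site A wins 27–7.
Site B vs Site A: Site A wins 24–10.
Site A beats each rival — Site C (34–0), Site D (27–7), Site B (24–10) — so Site A is the Condorcet winner.

Site A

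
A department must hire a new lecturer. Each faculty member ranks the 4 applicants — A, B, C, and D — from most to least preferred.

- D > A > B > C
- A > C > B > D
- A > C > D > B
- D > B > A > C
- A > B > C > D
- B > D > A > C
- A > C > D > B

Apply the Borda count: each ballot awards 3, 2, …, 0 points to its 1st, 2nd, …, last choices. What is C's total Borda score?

7

Borda scores:
  A: 2 + 3 + 3 + 1 + 3 + 1 + 3 = 16
  B: 1 + 1 + 0 + 2 + 2 + 3 + 0 = 9
  C: 0 + 2 + 2 + 0 + 1 + 0 + 2 = 7
  D: 3 + 0 + 1 + 3 + 0 + 2 + 1 = 10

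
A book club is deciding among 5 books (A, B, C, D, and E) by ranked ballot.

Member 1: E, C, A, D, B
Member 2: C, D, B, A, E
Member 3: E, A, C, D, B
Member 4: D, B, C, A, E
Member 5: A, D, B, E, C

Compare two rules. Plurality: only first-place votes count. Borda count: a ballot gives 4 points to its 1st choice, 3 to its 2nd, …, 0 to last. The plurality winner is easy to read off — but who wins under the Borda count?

D

Plurality first-place counts: A 1, B 0, C 1, D 1, E 2 → E.
Borda totals: A 11, B 7, C 11, D 12, E 9 → D.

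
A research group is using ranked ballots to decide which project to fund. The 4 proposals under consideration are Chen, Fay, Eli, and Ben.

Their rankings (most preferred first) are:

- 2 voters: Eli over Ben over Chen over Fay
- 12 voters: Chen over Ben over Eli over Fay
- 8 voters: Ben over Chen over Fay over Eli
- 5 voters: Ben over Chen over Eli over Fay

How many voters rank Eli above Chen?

2

Ballots ranking Eli above Chen: 2.
Ballots ranking Chen above Eli: 12+8+5 = 25.
So 2 of 27 voters prefer Eli to Chen.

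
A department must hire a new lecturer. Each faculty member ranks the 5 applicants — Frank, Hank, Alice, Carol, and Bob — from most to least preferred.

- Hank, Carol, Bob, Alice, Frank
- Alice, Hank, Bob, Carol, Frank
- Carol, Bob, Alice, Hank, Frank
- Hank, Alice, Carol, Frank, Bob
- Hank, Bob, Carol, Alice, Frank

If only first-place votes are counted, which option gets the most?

Hank

First-place vote totals:
  Frank: 0
  Hank: 3
  Alice: 1
  Carol: 1
  Bob: 0
Hank has the most first-place votes.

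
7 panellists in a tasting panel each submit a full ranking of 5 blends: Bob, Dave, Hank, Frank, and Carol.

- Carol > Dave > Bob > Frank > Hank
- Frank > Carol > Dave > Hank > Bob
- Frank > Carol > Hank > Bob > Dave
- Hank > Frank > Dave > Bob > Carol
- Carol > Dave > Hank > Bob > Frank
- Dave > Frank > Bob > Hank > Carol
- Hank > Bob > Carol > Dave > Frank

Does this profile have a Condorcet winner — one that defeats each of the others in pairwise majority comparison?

Head-to-head results (7 voters total):
Bob vs Dave: Dave wins 5–2.
Bob vs Hank: Hank wins 5–2.
Bob vs Frank: Frank wins 4–3.
Bob vs Carol: Carol wins 4–3.
Dave vs Hank: Dave wins 4–3.
Dave vs Frank: Dave wins 4–3.
Dave vs Carol: Carol wins 5–2.
Hank vs Frank: Frank wins 4–3.
Hank vs Carol: Carol wins 4–3.
Frank vs Carol: Frank wins 4–3.
No candidate beats all others: Dave beats Frank beats Carol beats Dave, a majority cycle.

No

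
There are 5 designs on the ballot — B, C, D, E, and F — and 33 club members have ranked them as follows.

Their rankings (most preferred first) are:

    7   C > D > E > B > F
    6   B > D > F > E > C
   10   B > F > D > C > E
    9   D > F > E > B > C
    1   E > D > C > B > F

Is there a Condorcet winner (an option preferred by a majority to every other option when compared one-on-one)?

Head-to-head results (33 voters total):
B vs C: B wins 25–8.
B vs D: D wins 17–16.
B vs E: E wins 17–16.
B vs F: B wins 24–9.
C vs D: D wins 26–7.
C vs E: C wins 17–16.
C vs F: F wins 25–8.
D vs E: D wins 32–1.
D vs F: D wins 23–10.
E vs F: F wins 25–8.
D beats each rival — B (17–16), C (26–7), E (32–1), F (23–10) — so D is the Condorcet winner.

Yes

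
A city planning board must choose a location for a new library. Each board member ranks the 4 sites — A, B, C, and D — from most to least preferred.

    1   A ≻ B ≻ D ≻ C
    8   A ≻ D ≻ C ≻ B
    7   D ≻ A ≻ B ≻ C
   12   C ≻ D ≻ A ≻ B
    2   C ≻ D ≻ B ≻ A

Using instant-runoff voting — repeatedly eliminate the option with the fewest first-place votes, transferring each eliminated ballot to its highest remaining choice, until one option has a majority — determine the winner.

Round 1: C 14, A 9, D 7, B 0. B has the fewest and is eliminated.
Round 2: C 14, A 9, D 7. D has the fewest and is eliminated.
Round 3: A 16, C 14. A has a majority.

A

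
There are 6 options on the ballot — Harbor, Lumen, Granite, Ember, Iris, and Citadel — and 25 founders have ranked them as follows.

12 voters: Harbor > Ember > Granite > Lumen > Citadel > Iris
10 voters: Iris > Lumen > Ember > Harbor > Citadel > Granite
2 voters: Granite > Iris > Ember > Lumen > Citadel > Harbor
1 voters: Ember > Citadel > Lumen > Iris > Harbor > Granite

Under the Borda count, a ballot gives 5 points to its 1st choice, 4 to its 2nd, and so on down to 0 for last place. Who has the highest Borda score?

Borda scores:
  Harbor: 12·5 + 10·2 + 2·0 + 1 = 81
  Lumen: 12·2 + 10·4 + 2·2 + 3 = 71
  Granite: 12·3 + 10·0 + 2·5 + 0 = 46
  Ember: 12·4 + 10·3 + 2·3 + 5 = 89
  Iris: 12·0 + 10·5 + 2·4 + 2 = 60
  Citadel: 12·1 + 10·1 + 2·1 + 4 = 28
Ember has the highest total.

Ember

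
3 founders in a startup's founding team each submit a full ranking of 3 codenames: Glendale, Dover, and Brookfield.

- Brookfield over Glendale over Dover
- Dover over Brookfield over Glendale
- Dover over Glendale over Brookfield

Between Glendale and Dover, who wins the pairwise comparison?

Dover

Ballots ranking Glendale above Dover: 1.
Ballots ranking Dover above Glendale: 2.
Dover wins the head-to-head, 2–1.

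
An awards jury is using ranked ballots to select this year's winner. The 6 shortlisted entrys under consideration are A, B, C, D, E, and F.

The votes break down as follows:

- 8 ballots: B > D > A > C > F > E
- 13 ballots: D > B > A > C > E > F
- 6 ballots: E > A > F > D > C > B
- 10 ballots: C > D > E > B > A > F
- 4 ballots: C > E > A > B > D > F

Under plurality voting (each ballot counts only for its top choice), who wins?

First-place vote totals:
  A: 0
  B: 8
  C: 14
  D: 13
  E: 6
  F: 0
C has the most first-place votes.

C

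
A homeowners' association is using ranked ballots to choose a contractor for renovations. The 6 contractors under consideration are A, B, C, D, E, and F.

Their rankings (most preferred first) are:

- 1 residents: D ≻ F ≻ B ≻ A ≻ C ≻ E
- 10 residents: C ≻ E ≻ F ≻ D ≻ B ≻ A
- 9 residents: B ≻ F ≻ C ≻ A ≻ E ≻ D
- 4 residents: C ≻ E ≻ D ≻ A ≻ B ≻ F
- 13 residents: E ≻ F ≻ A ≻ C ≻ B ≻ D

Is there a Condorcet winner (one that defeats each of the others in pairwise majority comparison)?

No

Head-to-head results (37 voters total):
A vs B: B wins 20–17.
A vs C: C wins 23–14.
A vs D: A wins 22–15.
A vs E: E wins 27–10.
A vs F: F wins 33–4.
B vs C: C wins 27–10.
B vs D: B wins 22–15.
B vs E: E wins 27–10.
B vs F: F wins 24–13.
C vs D: C wins 36–1.
C vs E: C wins 24–13.
C vs F: F wins 23–14.
D vs E: E wins 36–1.
D vs F: F wins 32–5.
E vs F: E wins 27–10.
No candidate beats all others: C beats E beats F beats C, a majority cycle.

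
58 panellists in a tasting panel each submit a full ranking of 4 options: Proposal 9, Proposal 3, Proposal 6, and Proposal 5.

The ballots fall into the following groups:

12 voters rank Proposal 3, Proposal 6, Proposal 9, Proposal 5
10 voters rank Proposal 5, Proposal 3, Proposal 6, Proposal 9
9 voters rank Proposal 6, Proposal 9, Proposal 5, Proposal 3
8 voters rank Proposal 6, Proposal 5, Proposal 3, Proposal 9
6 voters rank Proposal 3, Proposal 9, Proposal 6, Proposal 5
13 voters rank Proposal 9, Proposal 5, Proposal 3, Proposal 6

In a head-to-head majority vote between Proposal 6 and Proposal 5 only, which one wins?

Proposal 6

Ballots ranking Proposal 6 above Proposal 5: 12+9+8+6 = 35.
Ballots ranking Proposal 5 above Proposal 6: 10+13 = 23.
Proposal 6 wins the head-to-head, 35–23.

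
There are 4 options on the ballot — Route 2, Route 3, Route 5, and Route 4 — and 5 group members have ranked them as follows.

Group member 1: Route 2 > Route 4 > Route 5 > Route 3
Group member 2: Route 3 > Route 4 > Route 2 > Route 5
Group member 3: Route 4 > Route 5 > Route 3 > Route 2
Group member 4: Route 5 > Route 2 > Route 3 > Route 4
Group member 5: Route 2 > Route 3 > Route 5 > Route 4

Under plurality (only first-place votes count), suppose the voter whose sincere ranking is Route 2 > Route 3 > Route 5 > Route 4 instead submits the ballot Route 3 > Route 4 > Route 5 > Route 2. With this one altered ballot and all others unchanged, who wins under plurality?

Route 3

First-place totals with the altered ballot: Route 2 1, Route 3 2, Route 5 1, Route 4 1.
The switch changes the winner from Route 2 to Route 3.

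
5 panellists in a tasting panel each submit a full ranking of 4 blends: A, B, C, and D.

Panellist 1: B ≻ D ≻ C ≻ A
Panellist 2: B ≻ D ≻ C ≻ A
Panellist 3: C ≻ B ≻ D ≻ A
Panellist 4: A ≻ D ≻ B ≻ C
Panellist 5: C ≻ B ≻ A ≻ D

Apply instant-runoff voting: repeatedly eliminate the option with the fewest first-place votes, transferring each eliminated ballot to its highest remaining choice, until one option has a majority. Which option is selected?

B

Round 1: B 2, C 2, A 1, D 0. D has the fewest and is eliminated.
Round 2: B 2, C 2, A 1. A has the fewest and is eliminated.
Round 3: B 3, C 2. B has a majority.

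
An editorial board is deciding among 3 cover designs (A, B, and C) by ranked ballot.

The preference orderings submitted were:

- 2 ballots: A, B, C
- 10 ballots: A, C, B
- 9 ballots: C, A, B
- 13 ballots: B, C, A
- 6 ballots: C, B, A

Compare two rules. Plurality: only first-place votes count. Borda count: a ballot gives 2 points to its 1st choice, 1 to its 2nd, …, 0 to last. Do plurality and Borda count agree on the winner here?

Yes

Plurality first-place counts: A 12, B 13, C 15 → C.
Borda totals: A 33, B 34, C 53 → C.
The two rules agree on C.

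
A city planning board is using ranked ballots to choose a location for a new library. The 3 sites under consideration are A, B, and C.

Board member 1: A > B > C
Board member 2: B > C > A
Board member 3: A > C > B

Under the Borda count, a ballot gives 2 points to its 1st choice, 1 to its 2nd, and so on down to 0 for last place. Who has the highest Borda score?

Borda scores:
  A: 2 + 0 + 2 = 4
  B: 1 + 2 + 0 = 3
  C: 0 + 1 + 1 = 2
A has the highest total.

A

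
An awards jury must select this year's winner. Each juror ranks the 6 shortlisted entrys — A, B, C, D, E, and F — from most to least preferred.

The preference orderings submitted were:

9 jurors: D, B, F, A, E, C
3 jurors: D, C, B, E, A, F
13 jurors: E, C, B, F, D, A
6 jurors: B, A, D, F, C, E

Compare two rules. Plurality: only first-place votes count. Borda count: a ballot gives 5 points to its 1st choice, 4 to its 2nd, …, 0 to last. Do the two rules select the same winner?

Plurality first-place counts: A 0, B 6, C 0, D 12, E 13, F 0 → E.
Borda totals: A 45, B 114, C 70, D 91, E 80, F 65 → B.
The two rules disagree: plurality picks E, Borda picks B.

No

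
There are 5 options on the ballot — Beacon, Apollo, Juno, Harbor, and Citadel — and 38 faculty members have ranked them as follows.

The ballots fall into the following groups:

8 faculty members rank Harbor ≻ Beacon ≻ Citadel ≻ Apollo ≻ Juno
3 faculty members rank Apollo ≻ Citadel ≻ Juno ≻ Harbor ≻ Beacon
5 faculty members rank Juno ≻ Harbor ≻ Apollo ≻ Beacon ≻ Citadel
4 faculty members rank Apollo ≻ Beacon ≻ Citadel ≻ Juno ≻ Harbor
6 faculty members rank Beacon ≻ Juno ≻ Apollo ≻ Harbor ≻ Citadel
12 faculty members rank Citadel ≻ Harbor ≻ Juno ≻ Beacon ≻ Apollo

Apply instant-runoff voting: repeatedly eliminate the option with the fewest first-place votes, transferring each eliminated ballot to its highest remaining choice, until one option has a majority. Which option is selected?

Round 1: Citadel 12, Harbor 8, Apollo 7, Beacon 6, Juno 5. Juno has the fewest and is eliminated.
Round 2: Harbor 13, Citadel 12, Apollo 7, Beacon 6. Beacon has the fewest and is eliminated.
Round 3: Apollo 13, Harbor 13, Citadel 12. Citadel has the fewest and is eliminated.
Round 4: Harbor 25, Apollo 13. Harbor has a majority.

Harbor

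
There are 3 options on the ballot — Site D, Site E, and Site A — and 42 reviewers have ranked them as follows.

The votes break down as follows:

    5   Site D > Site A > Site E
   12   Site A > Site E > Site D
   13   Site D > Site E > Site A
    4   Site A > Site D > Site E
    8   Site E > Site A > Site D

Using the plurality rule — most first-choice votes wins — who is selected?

Site D

First-place vote totals:
  Site D: 18
  Site E: 8
  Site A: 16
Site D has the most first-place votes.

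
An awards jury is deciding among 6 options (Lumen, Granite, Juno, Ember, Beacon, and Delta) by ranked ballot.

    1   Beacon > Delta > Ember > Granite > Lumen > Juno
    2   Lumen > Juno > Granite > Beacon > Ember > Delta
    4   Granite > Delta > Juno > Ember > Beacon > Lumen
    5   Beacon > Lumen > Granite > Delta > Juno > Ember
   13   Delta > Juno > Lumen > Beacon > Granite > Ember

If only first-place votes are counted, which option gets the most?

Delta

First-place vote totals:
  Lumen: 2
  Granite: 4
  Juno: 0
  Ember: 0
  Beacon: 6
  Delta: 13
Delta has the most first-place votes.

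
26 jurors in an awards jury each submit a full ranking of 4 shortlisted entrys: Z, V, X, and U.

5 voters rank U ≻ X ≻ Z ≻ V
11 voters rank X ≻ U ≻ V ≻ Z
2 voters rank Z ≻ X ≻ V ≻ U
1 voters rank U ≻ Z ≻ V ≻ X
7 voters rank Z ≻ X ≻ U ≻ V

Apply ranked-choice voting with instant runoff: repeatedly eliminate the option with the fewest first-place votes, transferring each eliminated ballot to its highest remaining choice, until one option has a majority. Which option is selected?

Round 1: X 11, Z 9, U 6, V 0. V has the fewest and is eliminated.
Round 2: X 11, Z 9, U 6. U has the fewest and is eliminated.
Round 3: X 16, Z 10. X has a majority.

X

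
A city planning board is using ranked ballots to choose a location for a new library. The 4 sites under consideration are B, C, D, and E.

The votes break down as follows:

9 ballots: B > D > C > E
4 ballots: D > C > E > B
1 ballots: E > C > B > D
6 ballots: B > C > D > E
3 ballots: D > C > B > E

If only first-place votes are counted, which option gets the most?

First-place vote totals:
  B: 15
  C: 0
  D: 7
  E: 1
B has the most first-place votes.

B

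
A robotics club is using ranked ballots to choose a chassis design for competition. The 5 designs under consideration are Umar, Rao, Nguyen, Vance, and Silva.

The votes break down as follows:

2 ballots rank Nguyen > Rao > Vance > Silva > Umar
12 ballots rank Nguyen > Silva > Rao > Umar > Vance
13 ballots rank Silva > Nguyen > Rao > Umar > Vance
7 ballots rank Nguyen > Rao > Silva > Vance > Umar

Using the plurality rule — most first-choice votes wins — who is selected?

Nguyen

First-place vote totals:
  Umar: 0
  Rao: 0
  Nguyen: 21
  Vance: 0
  Silva: 13
Nguyen has the most first-place votes.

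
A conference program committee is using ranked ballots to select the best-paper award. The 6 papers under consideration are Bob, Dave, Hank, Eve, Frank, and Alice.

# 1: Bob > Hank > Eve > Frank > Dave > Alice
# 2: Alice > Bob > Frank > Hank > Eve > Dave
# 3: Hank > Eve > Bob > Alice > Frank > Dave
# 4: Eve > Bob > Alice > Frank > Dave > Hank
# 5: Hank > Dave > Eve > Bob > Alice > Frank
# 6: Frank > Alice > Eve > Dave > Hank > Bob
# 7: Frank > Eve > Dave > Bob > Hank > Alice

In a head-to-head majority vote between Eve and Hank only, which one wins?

Ballots ranking Eve above Hank: 3.
Ballots ranking Hank above Eve: 4.
Hank wins the head-to-head, 4–3.

Hank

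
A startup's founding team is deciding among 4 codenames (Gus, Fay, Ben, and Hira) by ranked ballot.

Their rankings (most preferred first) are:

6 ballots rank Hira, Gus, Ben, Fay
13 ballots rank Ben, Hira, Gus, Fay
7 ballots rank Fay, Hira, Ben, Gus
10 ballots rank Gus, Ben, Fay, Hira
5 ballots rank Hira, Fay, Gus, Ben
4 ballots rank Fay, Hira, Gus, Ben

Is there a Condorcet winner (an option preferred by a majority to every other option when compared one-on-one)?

No

Head-to-head results (45 voters total):
Gus vs Fay: Gus wins 29–16.
Gus vs Ben: Gus wins 25–20.
Gus vs Hira: Hira wins 35–10.
Fay vs Ben: Ben wins 29–16.
Fay vs Hira: Hira wins 24–21.
Ben vs Hira: Ben wins 23–22.
No candidate beats all others: Gus beats Ben beats Hira beats Gus, a majority cycle.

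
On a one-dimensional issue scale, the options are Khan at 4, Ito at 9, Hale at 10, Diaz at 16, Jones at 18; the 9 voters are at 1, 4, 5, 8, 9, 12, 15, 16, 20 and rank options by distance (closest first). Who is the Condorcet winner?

With single-peaked preferences on a line, the Condorcet winner is the candidate closest to the median voter.
The median voter (position 9) is closest to Ito at 9.
Check: Ito vs Diaz — voters closer to Ito: 6 of 9.

Ito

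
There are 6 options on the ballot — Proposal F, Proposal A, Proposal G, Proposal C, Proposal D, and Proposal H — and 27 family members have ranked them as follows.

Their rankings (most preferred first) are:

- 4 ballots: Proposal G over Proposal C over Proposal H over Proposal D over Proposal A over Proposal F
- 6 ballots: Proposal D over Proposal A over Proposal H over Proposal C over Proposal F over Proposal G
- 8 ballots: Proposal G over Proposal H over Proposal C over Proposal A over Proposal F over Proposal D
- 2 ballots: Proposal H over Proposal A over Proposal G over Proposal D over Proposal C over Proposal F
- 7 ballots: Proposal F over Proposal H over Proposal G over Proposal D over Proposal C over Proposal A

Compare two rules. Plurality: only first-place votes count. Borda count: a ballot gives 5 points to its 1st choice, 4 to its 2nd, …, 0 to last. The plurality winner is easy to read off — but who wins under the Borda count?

Proposal H

Plurality first-place counts: Proposal F 7, Proposal A 0, Proposal G 12, Proposal C 0, Proposal D 6, Proposal H 2 → Proposal G.
Borda totals: Proposal F 49, Proposal A 52, Proposal G 87, Proposal C 61, Proposal D 56, Proposal H 100 → Proposal H.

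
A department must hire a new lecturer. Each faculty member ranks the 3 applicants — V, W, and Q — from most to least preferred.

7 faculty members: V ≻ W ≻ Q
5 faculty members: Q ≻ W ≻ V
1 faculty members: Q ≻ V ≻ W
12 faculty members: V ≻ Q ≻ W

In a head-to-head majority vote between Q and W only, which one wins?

Q

Ballots ranking Q above W: 5+1+12 = 18.
Ballots ranking W above Q: 7.
Q wins the head-to-head, 18–7.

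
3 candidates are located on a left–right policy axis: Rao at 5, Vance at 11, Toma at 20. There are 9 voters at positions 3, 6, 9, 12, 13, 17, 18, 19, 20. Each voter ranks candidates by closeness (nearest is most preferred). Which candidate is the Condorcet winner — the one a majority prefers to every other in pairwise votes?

Vance

With single-peaked preferences on a line, the Condorcet winner is the candidate closest to the median voter.
The median voter (position 13) is closest to Vance at 11.
Check: Vance vs Toma — voters closer to Vance: 5 of 9.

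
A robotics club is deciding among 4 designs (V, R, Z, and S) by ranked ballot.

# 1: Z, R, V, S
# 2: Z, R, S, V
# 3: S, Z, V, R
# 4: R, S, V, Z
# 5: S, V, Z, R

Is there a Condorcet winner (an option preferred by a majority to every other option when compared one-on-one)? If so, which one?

There is no Condorcet winner

Head-to-head results (5 voters total):
V vs R: R wins 3–2.
V vs Z: Z wins 3–2.
V vs S: S wins 4–1.
R vs Z: Z wins 4–1.
R vs S: R wins 3–2.
Z vs S: S wins 3–2.
No candidate beats all others: R beats S beats Z beats R, a majority cycle.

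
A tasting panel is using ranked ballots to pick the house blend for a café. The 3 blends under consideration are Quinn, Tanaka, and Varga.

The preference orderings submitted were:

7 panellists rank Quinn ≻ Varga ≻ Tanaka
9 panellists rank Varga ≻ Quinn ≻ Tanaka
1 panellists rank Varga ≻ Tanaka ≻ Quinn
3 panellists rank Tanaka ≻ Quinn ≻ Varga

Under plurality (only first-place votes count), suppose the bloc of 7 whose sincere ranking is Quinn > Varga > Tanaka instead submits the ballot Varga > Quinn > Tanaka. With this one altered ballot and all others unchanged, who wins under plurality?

First-place totals with the altered ballot: Quinn 0, Tanaka 3, Varga 17.
The winner is unchanged: still Varga.

Varga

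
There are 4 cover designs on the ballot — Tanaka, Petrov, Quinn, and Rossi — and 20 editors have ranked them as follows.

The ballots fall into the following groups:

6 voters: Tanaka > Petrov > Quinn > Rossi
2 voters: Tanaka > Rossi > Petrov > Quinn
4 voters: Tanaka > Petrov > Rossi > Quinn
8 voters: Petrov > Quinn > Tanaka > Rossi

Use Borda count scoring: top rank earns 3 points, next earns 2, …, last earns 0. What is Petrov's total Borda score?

Borda scores:
  Tanaka: 6·3 + 2·3 + 4·3 + 8·1 = 44
  Petrov: 6·2 + 2·1 + 4·2 + 8·3 = 46
  Quinn: 6·1 + 2·0 + 4·0 + 8·2 = 22
  Rossi: 6·0 + 2·2 + 4·1 + 8·0 = 8

46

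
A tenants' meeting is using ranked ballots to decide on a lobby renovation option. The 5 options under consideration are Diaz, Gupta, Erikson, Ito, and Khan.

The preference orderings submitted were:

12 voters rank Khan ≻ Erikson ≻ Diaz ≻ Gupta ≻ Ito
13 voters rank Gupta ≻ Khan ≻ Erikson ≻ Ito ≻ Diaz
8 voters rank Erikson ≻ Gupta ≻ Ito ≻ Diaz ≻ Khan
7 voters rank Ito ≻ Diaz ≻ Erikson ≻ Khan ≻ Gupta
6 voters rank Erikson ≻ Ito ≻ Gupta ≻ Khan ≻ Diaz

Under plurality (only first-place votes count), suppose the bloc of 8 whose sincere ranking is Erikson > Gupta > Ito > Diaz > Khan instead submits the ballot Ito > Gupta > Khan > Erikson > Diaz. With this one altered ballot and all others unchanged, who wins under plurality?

Ito

First-place totals with the altered ballot: Diaz 0, Gupta 13, Erikson 6, Ito 15, Khan 12.
The switch changes the winner from Erikson to Ito.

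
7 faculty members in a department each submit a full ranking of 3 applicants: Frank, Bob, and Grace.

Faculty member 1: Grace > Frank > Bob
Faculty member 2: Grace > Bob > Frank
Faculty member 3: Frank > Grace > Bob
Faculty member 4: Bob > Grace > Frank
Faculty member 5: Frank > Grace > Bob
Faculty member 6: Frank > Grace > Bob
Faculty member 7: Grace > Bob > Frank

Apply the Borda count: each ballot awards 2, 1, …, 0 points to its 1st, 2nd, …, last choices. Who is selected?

Borda scores:
  Frank: 1 + 0 + 2 + 0 + 2 + 2 + 0 = 7
  Bob: 0 + 1 + 0 + 2 + 0 + 0 + 1 = 4
  Grace: 2 + 2 + 1 + 1 + 1 + 1 + 2 = 10
Grace has the highest total.

Grace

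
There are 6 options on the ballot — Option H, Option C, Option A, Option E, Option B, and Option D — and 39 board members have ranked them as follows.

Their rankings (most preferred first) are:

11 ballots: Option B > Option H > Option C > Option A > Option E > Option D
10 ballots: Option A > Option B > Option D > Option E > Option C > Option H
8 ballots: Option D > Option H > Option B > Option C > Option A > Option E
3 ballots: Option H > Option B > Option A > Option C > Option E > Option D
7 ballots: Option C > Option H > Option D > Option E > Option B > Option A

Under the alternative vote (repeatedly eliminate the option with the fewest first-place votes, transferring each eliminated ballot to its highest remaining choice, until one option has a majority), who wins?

Option B

Round 1: Option B 11, Option A 10, Option D 8, Option C 7, Option H 3, Option E 0. Option E has the fewest and is eliminated.
Round 2: Option B 11, Option A 10, Option D 8, Option C 7, Option H 3. Option H has the fewest and is eliminated.
Round 3: Option B 14, Option A 10, Option D 8, Option C 7. Option C has the fewest and is eliminated.
Round 4: Option D 15, Option B 14, Option A 10. Option A has the fewest and is eliminated.
Round 5: Option B 24, Option D 15. Option B has a majority.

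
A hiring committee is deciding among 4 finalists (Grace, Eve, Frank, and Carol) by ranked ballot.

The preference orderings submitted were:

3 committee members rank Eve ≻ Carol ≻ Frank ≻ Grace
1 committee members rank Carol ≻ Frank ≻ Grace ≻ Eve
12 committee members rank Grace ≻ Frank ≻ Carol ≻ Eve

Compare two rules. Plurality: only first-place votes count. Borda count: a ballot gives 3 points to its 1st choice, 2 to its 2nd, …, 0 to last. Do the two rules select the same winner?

Plurality first-place counts: Grace 12, Eve 3, Frank 0, Carol 1 → Grace.
Borda totals: Grace 37, Eve 9, Frank 29, Carol 21 → Grace.
The two rules agree on Grace.

Yes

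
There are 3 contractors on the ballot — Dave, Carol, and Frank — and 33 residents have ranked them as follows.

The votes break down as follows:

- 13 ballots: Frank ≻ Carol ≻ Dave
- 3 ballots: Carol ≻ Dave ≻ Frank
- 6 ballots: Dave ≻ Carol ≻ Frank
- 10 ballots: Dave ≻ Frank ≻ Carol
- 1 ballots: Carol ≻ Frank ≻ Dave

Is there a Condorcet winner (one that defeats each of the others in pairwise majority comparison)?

No

Head-to-head results (33 voters total):
Dave vs Carol: Carol wins 17–16.
Dave vs Frank: Dave wins 19–14.
Carol vs Frank: Frank wins 23–10.
No candidate beats all others: Dave beats Frank beats Carol beats Dave, a majority cycle.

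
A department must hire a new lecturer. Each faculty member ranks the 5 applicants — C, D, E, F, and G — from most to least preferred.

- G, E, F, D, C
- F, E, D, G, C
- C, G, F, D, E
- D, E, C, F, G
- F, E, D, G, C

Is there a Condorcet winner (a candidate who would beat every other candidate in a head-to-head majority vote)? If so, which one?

Head-to-head results (5 voters total):
C vs D: D wins 4–1.
C vs E: E wins 4–1.
C vs F: F wins 3–2.
C vs G: G wins 3–2.
D vs E: E wins 3–2.
D vs F: F wins 4–1.
D vs G: D wins 3–2.
E vs F: F wins 3–2.
E vs G: E wins 3–2.
F vs G: F wins 3–2.
F beats each rival — C (3–2), D (4–1), E (3–2), G (3–2) — so F is the Condorcet winner.

F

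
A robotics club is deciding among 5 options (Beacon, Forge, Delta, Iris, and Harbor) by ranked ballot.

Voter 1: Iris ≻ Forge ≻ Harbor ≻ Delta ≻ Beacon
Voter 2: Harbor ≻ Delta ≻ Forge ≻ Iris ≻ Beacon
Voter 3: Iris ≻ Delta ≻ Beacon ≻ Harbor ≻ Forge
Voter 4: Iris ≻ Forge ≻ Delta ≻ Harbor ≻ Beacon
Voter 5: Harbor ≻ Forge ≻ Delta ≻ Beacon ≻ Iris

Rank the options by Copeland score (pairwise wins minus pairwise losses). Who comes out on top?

Pairwise results:
  Beacon vs Forge: Forge wins 4–1.
  Beacon vs Delta: Delta wins 5–0.
  Beacon vs Iris: Iris wins 4–1.
  Beacon vs Harbor: Harbor wins 4–1.
  Forge vs Delta: Forge wins 3–2.
  Forge vs Iris: Iris wins 3–2.
  Forge vs Harbor: Harbor wins 3–2.
  Delta vs Iris: Iris wins 3–2.
  Delta vs Harbor: Harbor wins 3–2.
  Iris vs Harbor: Iris wins 3–2.
Copeland scores (wins − losses):
  Beacon: 0 − 4 = -4
  Forge: 2 − 2 = 0
  Delta: 1 − 3 = -2
  Iris: 4 − 0 = 4
  Harbor: 3 − 1 = 2
Iris has the best Copeland score.

Iris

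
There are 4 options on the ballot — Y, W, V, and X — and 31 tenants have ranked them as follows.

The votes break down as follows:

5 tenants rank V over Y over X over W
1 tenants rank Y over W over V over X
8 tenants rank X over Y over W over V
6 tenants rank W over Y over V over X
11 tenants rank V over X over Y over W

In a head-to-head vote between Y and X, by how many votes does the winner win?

7

Ballots ranking Y above X: 5+1+6 = 12.
Ballots ranking X above Y: 8+11 = 19.
X wins 19–12, a margin of 7.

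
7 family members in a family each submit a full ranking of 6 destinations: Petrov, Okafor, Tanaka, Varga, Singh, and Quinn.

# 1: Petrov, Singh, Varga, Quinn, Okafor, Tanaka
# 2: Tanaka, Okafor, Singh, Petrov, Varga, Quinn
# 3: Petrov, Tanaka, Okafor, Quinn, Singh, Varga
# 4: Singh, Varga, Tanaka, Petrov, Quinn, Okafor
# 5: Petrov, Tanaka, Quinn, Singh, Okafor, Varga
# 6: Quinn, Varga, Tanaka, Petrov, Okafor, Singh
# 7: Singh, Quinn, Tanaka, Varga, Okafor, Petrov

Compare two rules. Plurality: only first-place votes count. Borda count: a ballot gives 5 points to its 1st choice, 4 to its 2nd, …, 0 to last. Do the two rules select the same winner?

Plurality first-place counts: Petrov 3, Okafor 0, Tanaka 1, Varga 0, Singh 2, Quinn 1 → Petrov.
Borda totals: Petrov 21, Okafor 11, Tanaka 22, Varga 14, Singh 20, Quinn 17 → Tanaka.
The two rules disagree: plurality picks Petrov, Borda picks Tanaka.

No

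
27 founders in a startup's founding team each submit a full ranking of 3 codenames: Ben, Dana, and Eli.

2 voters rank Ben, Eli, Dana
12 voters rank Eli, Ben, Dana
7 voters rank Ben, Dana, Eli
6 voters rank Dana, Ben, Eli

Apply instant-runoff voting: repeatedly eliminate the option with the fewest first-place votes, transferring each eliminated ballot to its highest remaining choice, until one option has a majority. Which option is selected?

Round 1: Eli 12, Ben 9, Dana 6. Dana has the fewest and is eliminated.
Round 2: Ben 15, Eli 12. Ben has a majority.

Ben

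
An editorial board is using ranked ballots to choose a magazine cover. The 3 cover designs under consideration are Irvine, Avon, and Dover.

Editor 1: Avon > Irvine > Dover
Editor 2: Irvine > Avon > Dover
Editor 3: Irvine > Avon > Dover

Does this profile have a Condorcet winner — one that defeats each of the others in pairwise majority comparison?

Yes

Head-to-head results (3 voters total):
Irvine vs Avon: Irvine wins 2–1.
Irvine vs Dover: Irvine wins 3–0.
Avon vs Dover: Avon wins 3–0.
Irvine beats each rival — Avon (2–1), Dover (3–0) — so Irvine is the Condorcet winner.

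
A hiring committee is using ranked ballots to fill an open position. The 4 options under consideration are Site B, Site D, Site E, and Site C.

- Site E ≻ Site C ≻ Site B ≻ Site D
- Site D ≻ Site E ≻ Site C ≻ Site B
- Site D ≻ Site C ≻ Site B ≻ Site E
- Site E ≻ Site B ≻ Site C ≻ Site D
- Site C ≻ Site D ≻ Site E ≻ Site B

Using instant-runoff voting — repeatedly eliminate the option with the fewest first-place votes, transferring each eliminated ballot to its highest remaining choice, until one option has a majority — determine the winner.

Round 1: Site D 2, Site E 2, Site C 1, Site B 0. Site B has the fewest and is eliminated.
Round 2: Site D 2, Site E 2, Site C 1. Site C has the fewest and is eliminated.
Round 3: Site D 3, Site E 2. Site D has a majority.

Site D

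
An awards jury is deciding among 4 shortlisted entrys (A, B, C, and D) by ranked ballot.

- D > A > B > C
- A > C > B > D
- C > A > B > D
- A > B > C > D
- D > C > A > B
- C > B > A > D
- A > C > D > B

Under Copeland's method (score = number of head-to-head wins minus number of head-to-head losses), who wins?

A

Pairwise results:
  A vs B: A wins 6–1.
  A vs C: A wins 4–3.
  A vs D: A wins 5–2.
  B vs C: C wins 5–2.
  B vs D: B wins 4–3.
  C vs D: C wins 5–2.
Copeland scores (wins − losses):
  A: 3 − 0 = 3
  B: 1 − 2 = -1
  C: 2 − 1 = 1
  D: 0 − 3 = -3
A has the best Copeland score.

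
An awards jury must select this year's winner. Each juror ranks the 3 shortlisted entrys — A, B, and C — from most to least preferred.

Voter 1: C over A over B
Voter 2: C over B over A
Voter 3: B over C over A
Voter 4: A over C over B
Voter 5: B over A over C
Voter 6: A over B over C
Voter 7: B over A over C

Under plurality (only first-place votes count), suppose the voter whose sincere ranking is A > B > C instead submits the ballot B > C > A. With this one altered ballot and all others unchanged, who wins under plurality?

First-place totals with the altered ballot: A 1, B 4, C 2.
The winner is unchanged: still B.

B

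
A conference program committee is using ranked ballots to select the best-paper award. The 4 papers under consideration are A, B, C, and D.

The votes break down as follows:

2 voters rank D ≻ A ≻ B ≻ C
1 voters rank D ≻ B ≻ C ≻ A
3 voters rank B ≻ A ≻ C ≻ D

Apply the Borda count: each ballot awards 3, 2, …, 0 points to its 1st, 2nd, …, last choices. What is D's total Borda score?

Borda scores:
  A: 2·2 + 0 + 3·2 = 10
  B: 2·1 + 2 + 3·3 = 13
  C: 2·0 + 1 + 3·1 = 4
  D: 2·3 + 3 + 3·0 = 9

9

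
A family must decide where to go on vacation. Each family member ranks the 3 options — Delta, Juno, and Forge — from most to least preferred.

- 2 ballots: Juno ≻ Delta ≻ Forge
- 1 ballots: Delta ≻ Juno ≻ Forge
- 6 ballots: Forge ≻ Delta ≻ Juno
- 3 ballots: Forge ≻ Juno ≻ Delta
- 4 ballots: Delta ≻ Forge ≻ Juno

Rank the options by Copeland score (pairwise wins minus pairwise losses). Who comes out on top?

Forge

Pairwise results:
  Delta vs Juno: Delta wins 11–5.
  Delta vs Forge: Forge wins 9–7.
  Juno vs Forge: Forge wins 13–3.
Copeland scores (wins − losses):
  Delta: 1 − 1 = 0
  Juno: 0 − 2 = -2
  Forge: 2 − 0 = 2
Forge has the best Copeland score.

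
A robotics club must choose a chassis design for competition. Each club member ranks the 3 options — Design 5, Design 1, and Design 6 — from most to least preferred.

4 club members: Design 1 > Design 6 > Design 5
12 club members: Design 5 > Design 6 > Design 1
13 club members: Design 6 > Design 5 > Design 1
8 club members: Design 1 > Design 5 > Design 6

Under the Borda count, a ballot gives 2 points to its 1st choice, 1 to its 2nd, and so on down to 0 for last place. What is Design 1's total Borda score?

Borda scores:
  Design 5: 4·0 + 12·2 + 13·1 + 8·1 = 45
  Design 1: 4·2 + 12·0 + 13·0 + 8·2 = 24
  Design 6: 4·1 + 12·1 + 13·2 + 8·0 = 42

24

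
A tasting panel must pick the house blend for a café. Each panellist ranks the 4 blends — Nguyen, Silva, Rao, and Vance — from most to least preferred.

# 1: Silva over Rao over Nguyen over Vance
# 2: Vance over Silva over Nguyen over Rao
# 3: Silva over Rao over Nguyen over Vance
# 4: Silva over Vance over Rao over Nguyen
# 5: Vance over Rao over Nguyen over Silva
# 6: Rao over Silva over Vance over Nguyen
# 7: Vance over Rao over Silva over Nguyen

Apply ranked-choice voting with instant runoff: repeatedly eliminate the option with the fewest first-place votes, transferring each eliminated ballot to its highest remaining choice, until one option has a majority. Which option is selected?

Silva

Round 1: Silva 3, Vance 3, Rao 1, Nguyen 0. Nguyen has the fewest and is eliminated.
Round 2: Silva 3, Vance 3, Rao 1. Rao has the fewest and is eliminated.
Round 3: Silva 4, Vance 3. Silva has a majority.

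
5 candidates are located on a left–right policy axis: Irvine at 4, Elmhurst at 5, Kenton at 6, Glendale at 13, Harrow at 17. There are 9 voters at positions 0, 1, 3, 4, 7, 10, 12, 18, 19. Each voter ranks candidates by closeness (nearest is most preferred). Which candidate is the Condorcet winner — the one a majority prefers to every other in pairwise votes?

Kenton

With single-peaked preferences on a line, the Condorcet winner is the candidate closest to the median voter.
The median voter (position 7) is closest to Kenton at 6.
Check: Kenton vs Irvine — voters closer to Kenton: 5 of 9.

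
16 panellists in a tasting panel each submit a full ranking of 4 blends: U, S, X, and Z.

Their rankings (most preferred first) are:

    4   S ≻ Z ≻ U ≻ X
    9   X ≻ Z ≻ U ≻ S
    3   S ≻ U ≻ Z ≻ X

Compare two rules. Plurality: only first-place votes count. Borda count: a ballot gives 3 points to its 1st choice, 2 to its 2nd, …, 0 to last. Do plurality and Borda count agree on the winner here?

Plurality first-place counts: U 0, S 7, X 9, Z 0 → X.
Borda totals: U 19, S 21, X 27, Z 29 → Z.
The two rules disagree: plurality picks X, Borda picks Z.

No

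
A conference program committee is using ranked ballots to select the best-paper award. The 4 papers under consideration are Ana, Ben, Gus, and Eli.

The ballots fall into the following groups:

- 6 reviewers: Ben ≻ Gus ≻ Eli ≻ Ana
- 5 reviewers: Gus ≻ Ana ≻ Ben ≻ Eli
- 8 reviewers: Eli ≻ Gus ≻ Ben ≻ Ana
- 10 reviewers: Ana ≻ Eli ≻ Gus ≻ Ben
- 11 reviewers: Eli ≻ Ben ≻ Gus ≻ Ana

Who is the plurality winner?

First-place vote totals:
  Ana: 10
  Ben: 6
  Gus: 5
  Eli: 19
Eli has the most first-place votes.

Eli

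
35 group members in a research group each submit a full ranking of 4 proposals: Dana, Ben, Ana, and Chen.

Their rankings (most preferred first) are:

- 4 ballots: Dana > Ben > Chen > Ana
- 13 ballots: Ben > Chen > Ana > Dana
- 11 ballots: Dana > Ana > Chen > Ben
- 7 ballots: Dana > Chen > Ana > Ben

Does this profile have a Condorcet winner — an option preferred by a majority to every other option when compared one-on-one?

Yes

Head-to-head results (35 voters total):
Dana vs Ben: Dana wins 22–13.
Dana vs Ana: Dana wins 22–13.
Dana vs Chen: Dana wins 22–13.
Ben vs Ana: Ana wins 18–17.
Ben vs Chen: Chen wins 18–17.
Ana vs Chen: Chen wins 24–11.
Dana beats each rival — Ben (22–13), Ana (22–13), Chen (22–13) — so Dana is the Condorcet winner.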